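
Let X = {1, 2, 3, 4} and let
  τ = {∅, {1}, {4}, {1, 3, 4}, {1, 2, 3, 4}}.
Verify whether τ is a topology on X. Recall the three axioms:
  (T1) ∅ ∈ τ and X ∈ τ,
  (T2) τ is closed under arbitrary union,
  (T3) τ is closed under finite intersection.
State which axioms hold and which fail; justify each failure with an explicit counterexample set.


τ is NOT a topology on X.

Axiom (T1): ∅ ∈ τ? Yes; X ∈ τ? Yes.
Axiom (T2/T3): check pairwise unions and intersections of members of τ.
Counterexample for (T2): {1} ∪ {4} = {1, 4} ∉ τ. Therefore τ is NOT a topology.


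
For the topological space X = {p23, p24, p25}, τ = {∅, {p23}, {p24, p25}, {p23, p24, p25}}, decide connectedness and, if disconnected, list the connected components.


(X, τ) is disconnected; components = [{p23}, {p24, p25}].

Find clopen sets (U ∈ τ with X ∖ U ∈ τ):
  U = ∅, X ∖ U = {p23, p24, p25} — both open, so U is clopen.
  U = {p23}, X ∖ U = {p24, p25} — both open, so U is clopen.
  U = {p24, p25}, X ∖ U = {p23} — both open, so U is clopen.
  U = {p23, p24, p25}, X ∖ U = ∅ — both open, so U is clopen.
Nontrivial clopen(s) exist: e.g. {p23}. So (X, τ) is disconnected.
Compute connected components by grouping points that agree on all clopens:
  component: {p23}
  component: {p24, p25}


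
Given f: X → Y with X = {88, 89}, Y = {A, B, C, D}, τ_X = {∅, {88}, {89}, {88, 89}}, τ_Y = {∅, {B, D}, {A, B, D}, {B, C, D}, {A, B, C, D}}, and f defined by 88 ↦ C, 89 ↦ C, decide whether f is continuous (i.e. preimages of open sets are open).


f IS continuous.

Compute f^{-1}(U) for each U ∈ τ_Y:
  U = ∅: f^{-1}(U) = ∅ ∈ τ_X ✓.
  U = {B, D}: f^{-1}(U) = ∅ ∈ τ_X ✓.
  U = {A, B, D}: f^{-1}(U) = ∅ ∈ τ_X ✓.
  U = {B, C, D}: f^{-1}(U) = {88, 89} ∈ τ_X ✓.
  U = {A, B, C, D}: f^{-1}(U) = {88, 89} ∈ τ_X ✓.
Every preimage lies in τ_X, so f IS continuous.


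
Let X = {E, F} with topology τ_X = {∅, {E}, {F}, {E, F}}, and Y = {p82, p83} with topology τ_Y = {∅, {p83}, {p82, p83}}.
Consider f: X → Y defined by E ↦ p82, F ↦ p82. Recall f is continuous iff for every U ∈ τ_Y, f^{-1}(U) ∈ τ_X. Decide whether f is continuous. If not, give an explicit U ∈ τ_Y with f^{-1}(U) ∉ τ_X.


f IS continuous.

Compute f^{-1}(U) for each U ∈ τ_Y:
  U = ∅: f^{-1}(U) = ∅ ∈ τ_X ✓.
  U = {p83}: f^{-1}(U) = ∅ ∈ τ_X ✓.
  U = {p82, p83}: f^{-1}(U) = {E, F} ∈ τ_X ✓.
Every preimage lies in τ_X, so f IS continuous.


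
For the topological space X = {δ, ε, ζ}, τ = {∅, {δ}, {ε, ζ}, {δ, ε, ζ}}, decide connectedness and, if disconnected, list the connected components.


(X, τ) is disconnected; components = [{δ}, {ε, ζ}].

Find clopen sets (U ∈ τ with X ∖ U ∈ τ):
  U = ∅, X ∖ U = {δ, ε, ζ} — both open, so U is clopen.
  U = {δ}, X ∖ U = {ε, ζ} — both open, so U is clopen.
  U = {ε, ζ}, X ∖ U = {δ} — both open, so U is clopen.
  U = {δ, ε, ζ}, X ∖ U = ∅ — both open, so U is clopen.
Nontrivial clopen(s) exist: e.g. {δ}. So (X, τ) is disconnected.
Compute connected components by grouping points that agree on all clopens:
  component: {δ}
  component: {ε, ζ}


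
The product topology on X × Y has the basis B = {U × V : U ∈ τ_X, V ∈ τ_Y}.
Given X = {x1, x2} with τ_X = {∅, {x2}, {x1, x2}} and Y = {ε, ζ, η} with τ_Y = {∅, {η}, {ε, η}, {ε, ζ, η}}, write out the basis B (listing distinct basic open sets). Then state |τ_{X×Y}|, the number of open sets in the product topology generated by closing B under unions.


Basis B = {∅ × ∅, {x2} × {η}, {x1, x2} × {η}, {x2} × {ε, η}, {x2} × {ε, ζ, η}, {x1, x2} × {ε, η}, {x1, x2} × {ε, ζ, η}}; |τ_{X×Y}| = 10.

Enumerate products U × V with U ∈ τ_X, V ∈ τ_Y (deduplicated):
  ∅ × ∅ = {} (∅)
  {x2} × {η} = {(x2,η)}
  {x1, x2} × {η} = {(x1,η), (x2,η)}
  {x2} × {ε, η} = {(x2,ε), (x2,η)}
  {x2} × {ε, ζ, η} = {(x2,ε), (x2,ζ), (x2,η)}
  {x1, x2} × {ε, η} = {(x1,ε), (x1,η), (x2,ε), (x2,η)}
  {x1, x2} × {ε, ζ, η} = {(x1,ε), (x1,ζ), (x1,η), (x2,ε), (x2,ζ), (x2,η)}
These 7 distinct sets form the basis B.
Close under arbitrary unions to get τ_{X×Y}; counting gives |τ_{X×Y}| = 10.


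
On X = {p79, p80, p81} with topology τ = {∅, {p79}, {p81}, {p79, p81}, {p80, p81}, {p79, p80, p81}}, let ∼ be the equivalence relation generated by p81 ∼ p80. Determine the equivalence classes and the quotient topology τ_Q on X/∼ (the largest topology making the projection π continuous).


X/∼ = {[p79], [p80=p81]}; |τ_Q| = 4.

Equivalence classes: [p79], [p80=p81].
Quotient map π: X → X/∼ sends p79 ↦ [p79], p80 ↦ [p80=p81], p81 ↦ [p80=p81].
For each subset V ⊆ X/∼, compute π^{-1}(V) ⊆ X and check whether π^{-1}(V) ∈ τ. V is open in τ_Q iff π^{-1}(V) ∈ τ.
  V = {}: π^{-1}(V) = ∅ ∈ τ ✓.
  V = {[p79]}: π^{-1}(V) = {p79} ∈ τ ✓.
  V = {[p80=p81]}: π^{-1}(V) = {p80, p81} ∈ τ ✓.
  V = {[p79], [p80=p81]}: π^{-1}(V) = {p79, p80, p81} ∈ τ ✓.
Open sets in the quotient: τ_Q = {{}, {[p79]}, {[p80=p81]}, {[p79], [p80=p81]}} (4 elements).


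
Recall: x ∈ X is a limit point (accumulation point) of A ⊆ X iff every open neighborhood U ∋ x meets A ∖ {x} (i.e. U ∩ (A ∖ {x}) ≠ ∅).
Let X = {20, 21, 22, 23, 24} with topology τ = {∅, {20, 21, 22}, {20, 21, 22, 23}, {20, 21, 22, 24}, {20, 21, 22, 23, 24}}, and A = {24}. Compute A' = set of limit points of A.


A' = ∅

For each x ∈ X, list the open sets U ∈ τ with x ∈ U, then check whether U ∩ (A ∖ {x}) ≠ ∅ for every such U.
  x = 20: open {20, 21, 22} ∋ x has {20, 21, 22} ∩ (A ∖ {20}) = ∅, so x is NOT a limit point.
  x = 21: open {20, 21, 22} ∋ x has {20, 21, 22} ∩ (A ∖ {21}) = ∅, so x is NOT a limit point.
  x = 22: open {20, 21, 22} ∋ x has {20, 21, 22} ∩ (A ∖ {22}) = ∅, so x is NOT a limit point.
  x = 23: open {20, 21, 22, 23} ∋ x has {20, 21, 22, 23} ∩ (A ∖ {23}) = ∅, so x is NOT a limit point.
  x = 24: open {20, 21, 22, 24} ∋ x has {20, 21, 22, 24} ∩ (A ∖ {24}) = ∅, so x is NOT a limit point.
Collecting: A' = ∅.


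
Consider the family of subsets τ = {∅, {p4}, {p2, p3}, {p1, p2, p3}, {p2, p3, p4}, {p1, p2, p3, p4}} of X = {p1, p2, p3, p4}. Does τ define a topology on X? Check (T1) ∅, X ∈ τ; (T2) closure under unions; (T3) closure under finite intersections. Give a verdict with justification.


τ IS a topology on X.

Axiom (T1): ∅ ∈ τ? Yes; X ∈ τ? Yes.
Axiom (T2/T3): check pairwise unions and intersections of members of τ.
All pairwise intersections and unions checked — each lies in τ. Therefore τ satisfies (T1), (T2), (T3): it IS a topology on X.


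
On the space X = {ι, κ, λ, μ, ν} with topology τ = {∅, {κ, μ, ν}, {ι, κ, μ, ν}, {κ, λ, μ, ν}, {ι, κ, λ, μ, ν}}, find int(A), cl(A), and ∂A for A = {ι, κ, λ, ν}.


int(A) = ∅, cl(A) = {ι, κ, λ, μ, ν}, ∂A = {ι, κ, λ, μ, ν}.

Closed sets in (X, τ) are complements of opens:
  closed(X, τ) = {∅, {ι}, {λ}, {ι, λ}, {ι, κ, λ, μ, ν}}.
int(A) = ⋃ {U ∈ τ : U ⊆ A}. Opens contained in A: ∅.
Taking the union of these: int(A) = ∅.
cl(A) = ⋂ {C closed : A ⊆ C}. Closed sets containing A: {ι, κ, λ, μ, ν}.
Intersecting these: cl(A) = {ι, κ, λ, μ, ν}.
∂A = cl(A) ∖ int(A) = {ι, κ, λ, μ, ν} ∖ ∅ = {ι, κ, λ, μ, ν}.


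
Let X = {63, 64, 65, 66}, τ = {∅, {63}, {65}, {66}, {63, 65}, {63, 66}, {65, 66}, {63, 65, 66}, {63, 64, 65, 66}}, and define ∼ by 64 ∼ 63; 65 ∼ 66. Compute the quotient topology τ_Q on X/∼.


X/∼ = {[63=64], [65=66]}; |τ_Q| = 3.

Equivalence classes: [63=64], [65=66].
Quotient map π: X → X/∼ sends 63 ↦ [63=64], 64 ↦ [63=64], 65 ↦ [65=66], 66 ↦ [65=66].
For each subset V ⊆ X/∼, compute π^{-1}(V) ⊆ X and check whether π^{-1}(V) ∈ τ. V is open in τ_Q iff π^{-1}(V) ∈ τ.
  V = {}: π^{-1}(V) = ∅ ∈ τ ✓.
  V = {[63=64]}: π^{-1}(V) = {63, 64} ∉ τ ✗.
  V = {[65=66]}: π^{-1}(V) = {65, 66} ∈ τ ✓.
  V = {[63=64], [65=66]}: π^{-1}(V) = {63, 64, 65, 66} ∈ τ ✓.
Open sets in the quotient: τ_Q = {{}, {[65=66]}, {[63=64], [65=66]}} (3 elements).


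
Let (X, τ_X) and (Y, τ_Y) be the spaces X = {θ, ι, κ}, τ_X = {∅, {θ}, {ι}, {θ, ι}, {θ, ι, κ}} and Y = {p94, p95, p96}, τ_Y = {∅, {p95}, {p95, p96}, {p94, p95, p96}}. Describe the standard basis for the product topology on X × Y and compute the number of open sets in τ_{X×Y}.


Basis B = {∅ × ∅, {θ} × {p95}, {ι} × {p95}, {θ} × {p95, p96}, {θ, ι} × {p95}, {ι} × {p95, p96}, {θ} × {p94, p95, p96}, {θ, ι, κ} × {p95}, {ι} × {p94, p95, p96}, {θ, ι} × {p95, p96}, {θ, ι} × {p94, p95, p96}, {θ, ι, κ} × {p95, p96}, {θ, ι, κ} × {p94, p95, p96}}; |τ_{X×Y}| = 30.

Enumerate products U × V with U ∈ τ_X, V ∈ τ_Y (deduplicated):
  ∅ × ∅ = {} (∅)
  {θ} × {p95} = {(θ,p95)}
  {ι} × {p95} = {(ι,p95)}
  {θ} × {p95, p96} = {(θ,p95), (θ,p96)}
  {θ, ι} × {p95} = {(θ,p95), (ι,p95)}
  {ι} × {p95, p96} = {(ι,p95), (ι,p96)}
  {θ} × {p94, p95, p96} = {(θ,p94), (θ,p95), (θ,p96)}
  {θ, ι, κ} × {p95} = {(θ,p95), (ι,p95), (κ,p95)}
  {ι} × {p94, p95, p96} = {(ι,p94), (ι,p95), (ι,p96)}
  {θ, ι} × {p95, p96} = {(θ,p95), (θ,p96), (ι,p95), (ι,p96)}
  {θ, ι} × {p94, p95, p96} = {(θ,p94), (θ,p95), (θ,p96), (ι,p94), (ι,p95), (ι,p96)}
  {θ, ι, κ} × {p95, p96} = {(θ,p95), (θ,p96), (ι,p95), (ι,p96), (κ,p95), (κ,p96)}
  {θ, ι, κ} × {p94, p95, p96} = {(θ,p94), (θ,p95), (θ,p96), (ι,p94), (ι,p95), (ι,p96), (κ,p94), (κ,p95), (κ,p96)}
These 13 distinct sets form the basis B.
Close under arbitrary unions to get τ_{X×Y}; counting gives |τ_{X×Y}| = 30.


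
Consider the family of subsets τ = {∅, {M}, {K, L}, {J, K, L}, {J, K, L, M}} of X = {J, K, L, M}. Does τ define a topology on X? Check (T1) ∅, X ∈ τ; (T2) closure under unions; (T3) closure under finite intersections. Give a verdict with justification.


τ is NOT a topology on X.

Axiom (T1): ∅ ∈ τ? Yes; X ∈ τ? Yes.
Axiom (T2/T3): check pairwise unions and intersections of members of τ.
Counterexample for (T2): {M} ∪ {K, L} = {K, L, M} ∉ τ. Therefore τ is NOT a topology.


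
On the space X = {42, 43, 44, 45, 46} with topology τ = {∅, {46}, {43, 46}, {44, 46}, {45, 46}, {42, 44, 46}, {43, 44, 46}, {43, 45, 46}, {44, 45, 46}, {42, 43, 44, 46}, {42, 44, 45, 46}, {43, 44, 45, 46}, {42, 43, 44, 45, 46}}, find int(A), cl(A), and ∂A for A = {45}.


int(A) = ∅, cl(A) = {45}, ∂A = {45}.

Closed sets in (X, τ) are complements of opens:
  closed(X, τ) = {∅, {42}, {43}, {45}, {42, 43}, {42, 44}, {42, 45}, {43, 45}, {42, 43, 44}, {42, 43, 45}, {42, 44, 45}, {42, 43, 44, 45}, {42, 43, 44, 45, 46}}.
int(A) = ⋃ {U ∈ τ : U ⊆ A}. Opens contained in A: ∅.
Taking the union of these: int(A) = ∅.
cl(A) = ⋂ {C closed : A ⊆ C}. Closed sets containing A: {45}, {42, 45}, {43, 45}, {42, 43, 45}, {42, 44, 45}, {42, 43, 44, 45}, {42, 43, 44, 45, 46}.
Intersecting these: cl(A) = {45}.
∂A = cl(A) ∖ int(A) = {45} ∖ ∅ = {45}.


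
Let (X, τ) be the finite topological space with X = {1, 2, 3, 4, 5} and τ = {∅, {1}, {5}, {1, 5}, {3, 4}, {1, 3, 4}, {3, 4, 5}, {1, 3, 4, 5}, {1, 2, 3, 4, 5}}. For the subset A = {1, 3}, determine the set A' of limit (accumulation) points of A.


A' = {2, 4}

For each x ∈ X, list the open sets U ∈ τ with x ∈ U, then check whether U ∩ (A ∖ {x}) ≠ ∅ for every such U.
  x = 1: open {1} ∋ x has {1} ∩ (A ∖ {1}) = ∅, so x is NOT a limit point.
  x = 2: opens ∋ x are {1, 2, 3, 4, 5}; each meets A ∖ {2}, so x IS a limit point.
  x = 3: open {3, 4} ∋ x has {3, 4} ∩ (A ∖ {3}) = ∅, so x is NOT a limit point.
  x = 4: opens ∋ x are {3, 4}, {1, 3, 4}, {3, 4, 5}, {1, 3, 4, 5}, {1, 2, 3, 4, 5}; each meets A ∖ {4}, so x IS a limit point.
  x = 5: open {5} ∋ x has {5} ∩ (A ∖ {5}) = ∅, so x is NOT a limit point.
Collecting: A' = {2, 4}.


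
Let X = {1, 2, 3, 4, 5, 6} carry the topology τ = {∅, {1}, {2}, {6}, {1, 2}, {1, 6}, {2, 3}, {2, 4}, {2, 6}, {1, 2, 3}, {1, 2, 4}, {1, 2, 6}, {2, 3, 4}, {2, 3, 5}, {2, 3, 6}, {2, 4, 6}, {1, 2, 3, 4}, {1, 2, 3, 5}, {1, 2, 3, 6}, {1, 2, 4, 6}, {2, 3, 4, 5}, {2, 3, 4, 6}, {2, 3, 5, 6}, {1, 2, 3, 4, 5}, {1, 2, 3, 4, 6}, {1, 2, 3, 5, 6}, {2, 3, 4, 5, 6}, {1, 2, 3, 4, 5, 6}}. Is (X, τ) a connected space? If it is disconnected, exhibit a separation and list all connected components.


(X, τ) is disconnected; components = [{1}, {6}, {2, 3, 4, 5}].

Find clopen sets (U ∈ τ with X ∖ U ∈ τ):
  U = ∅, X ∖ U = {1, 2, 3, 4, 5, 6} — both open, so U is clopen.
  U = {1}, X ∖ U = {2, 3, 4, 5, 6} — both open, so U is clopen.
  U = {6}, X ∖ U = {1, 2, 3, 4, 5} — both open, so U is clopen.
  U = {1, 6}, X ∖ U = {2, 3, 4, 5} — both open, so U is clopen.
  U = {2, 3, 4, 5}, X ∖ U = {1, 6} — both open, so U is clopen.
  U = {1, 2, 3, 4, 5}, X ∖ U = {6} — both open, so U is clopen.
  U = {2, 3, 4, 5, 6}, X ∖ U = {1} — both open, so U is clopen.
  U = {1, 2, 3, 4, 5, 6}, X ∖ U = ∅ — both open, so U is clopen.
Nontrivial clopen(s) exist: e.g. {1}. So (X, τ) is disconnected.
Compute connected components by grouping points that agree on all clopens:
  component: {1}
  component: {6}
  component: {2, 3, 4, 5}


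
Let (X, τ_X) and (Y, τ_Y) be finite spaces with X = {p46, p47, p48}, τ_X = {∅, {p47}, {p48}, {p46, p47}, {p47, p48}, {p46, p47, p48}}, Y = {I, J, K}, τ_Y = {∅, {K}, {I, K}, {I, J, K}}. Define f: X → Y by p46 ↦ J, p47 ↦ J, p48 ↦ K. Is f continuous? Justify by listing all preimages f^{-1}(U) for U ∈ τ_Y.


f IS continuous.

Compute f^{-1}(U) for each U ∈ τ_Y:
  U = ∅: f^{-1}(U) = ∅ ∈ τ_X ✓.
  U = {K}: f^{-1}(U) = {p48} ∈ τ_X ✓.
  U = {I, K}: f^{-1}(U) = {p48} ∈ τ_X ✓.
  U = {I, J, K}: f^{-1}(U) = {p46, p47, p48} ∈ τ_X ✓.
Every preimage lies in τ_X, so f IS continuous.


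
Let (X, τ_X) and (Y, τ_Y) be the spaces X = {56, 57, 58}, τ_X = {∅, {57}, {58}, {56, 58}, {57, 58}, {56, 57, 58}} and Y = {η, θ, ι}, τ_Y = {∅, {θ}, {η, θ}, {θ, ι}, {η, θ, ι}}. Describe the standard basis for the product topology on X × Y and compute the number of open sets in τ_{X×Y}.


Basis B = {∅ × ∅, {57} × {θ}, {58} × {θ}, {56, 58} × {θ}, {57} × {η, θ}, {57} × {θ, ι}, {57, 58} × {θ}, {58} × {η, θ}, {58} × {θ, ι}, {56, 57, 58} × {θ}, {57} × {η, θ, ι}, {58} × {η, θ, ι}, {56, 58} × {η, θ}, {56, 58} × {θ, ι}, {57, 58} × {η, θ}, {57, 58} × {θ, ι}, {56, 58} × {η, θ, ι}, {56, 57, 58} × {η, θ}, {56, 57, 58} × {θ, ι}, {57, 58} × {η, θ, ι}, {56, 57, 58} × {η, θ, ι}}; |τ_{X×Y}| = 70.

Enumerate products U × V with U ∈ τ_X, V ∈ τ_Y (deduplicated):
  ∅ × ∅ = {} (∅)
  {57} × {θ} = {(57,θ)}
  {58} × {θ} = {(58,θ)}
  {56, 58} × {θ} = {(56,θ), (58,θ)}
  {57} × {η, θ} = {(57,η), (57,θ)}
  {57} × {θ, ι} = {(57,θ), (57,ι)}
  {57, 58} × {θ} = {(57,θ), (58,θ)}
  {58} × {η, θ} = {(58,η), (58,θ)}
  {58} × {θ, ι} = {(58,θ), (58,ι)}
  {56, 57, 58} × {θ} = {(56,θ), (57,θ), (58,θ)}
  {57} × {η, θ, ι} = {(57,η), (57,θ), (57,ι)}
  {58} × {η, θ, ι} = {(58,η), (58,θ), (58,ι)}
  {56, 58} × {η, θ} = {(56,η), (56,θ), (58,η), (58,θ)}
  {56, 58} × {θ, ι} = {(56,θ), (56,ι), (58,θ), (58,ι)}
  {57, 58} × {η, θ} = {(57,η), (57,θ), (58,η), (58,θ)}
  {57, 58} × {θ, ι} = {(57,θ), (57,ι), (58,θ), (58,ι)}
  {56, 58} × {η, θ, ι} = {(56,η), (56,θ), (56,ι), (58,η), (58,θ), (58,ι)}
  {56, 57, 58} × {η, θ} = {(56,η), (56,θ), (57,η), (57,θ), (58,η), (58,θ)}
  {56, 57, 58} × {θ, ι} = {(56,θ), (56,ι), (57,θ), (57,ι), (58,θ), (58,ι)}
  {57, 58} × {η, θ, ι} = {(57,η), (57,θ), (57,ι), (58,η), (58,θ), (58,ι)}
  {56, 57, 58} × {η, θ, ι} = {(56,η), (56,θ), (56,ι), (57,η), (57,θ), (57,ι), (58,η), (58,θ), (58,ι)}
These 21 distinct sets form the basis B.
Close under arbitrary unions to get τ_{X×Y}; counting gives |τ_{X×Y}| = 70.


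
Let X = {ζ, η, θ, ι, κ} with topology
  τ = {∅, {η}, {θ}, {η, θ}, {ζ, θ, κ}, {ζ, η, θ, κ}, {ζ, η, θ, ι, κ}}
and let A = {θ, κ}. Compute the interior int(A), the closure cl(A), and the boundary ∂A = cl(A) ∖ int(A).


int(A) = {θ}, cl(A) = {ζ, θ, ι, κ}, ∂A = {ζ, ι, κ}.

Closed sets in (X, τ) are complements of opens:
  closed(X, τ) = {∅, {ι}, {η, ι}, {ζ, ι, κ}, {ζ, η, ι, κ}, {ζ, θ, ι, κ}, {ζ, η, θ, ι, κ}}.
int(A) = ⋃ {U ∈ τ : U ⊆ A}. Opens contained in A: ∅, {θ}.
Taking the union of these: int(A) = {θ}.
cl(A) = ⋂ {C closed : A ⊆ C}. Closed sets containing A: {ζ, θ, ι, κ}, {ζ, η, θ, ι, κ}.
Intersecting these: cl(A) = {ζ, θ, ι, κ}.
∂A = cl(A) ∖ int(A) = {ζ, θ, ι, κ} ∖ {θ} = {ζ, ι, κ}.


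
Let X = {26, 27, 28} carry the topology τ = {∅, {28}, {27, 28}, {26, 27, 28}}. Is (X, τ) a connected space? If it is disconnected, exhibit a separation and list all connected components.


(X, τ) is connected.

Find clopen sets (U ∈ τ with X ∖ U ∈ τ):
  U = ∅, X ∖ U = {26, 27, 28} — both open, so U is clopen.
  U = {26, 27, 28}, X ∖ U = ∅ — both open, so U is clopen.
Only trivial clopens (∅ and X) exist, so (X, τ) is connected.
Compute connected components by grouping points that agree on all clopens:
  component: {26, 27, 28}


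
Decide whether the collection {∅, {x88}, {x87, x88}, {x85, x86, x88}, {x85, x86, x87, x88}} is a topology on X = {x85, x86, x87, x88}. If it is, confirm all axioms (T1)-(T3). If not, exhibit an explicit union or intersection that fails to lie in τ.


τ IS a topology on X.

Axiom (T1): ∅ ∈ τ? Yes; X ∈ τ? Yes.
Axiom (T2/T3): check pairwise unions and intersections of members of τ.
All pairwise intersections and unions checked — each lies in τ. Therefore τ satisfies (T1), (T2), (T3): it IS a topology on X.


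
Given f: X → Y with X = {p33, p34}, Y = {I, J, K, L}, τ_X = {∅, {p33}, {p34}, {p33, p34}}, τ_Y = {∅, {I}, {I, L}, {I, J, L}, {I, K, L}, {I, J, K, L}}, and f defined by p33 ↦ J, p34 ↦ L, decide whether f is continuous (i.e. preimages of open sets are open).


f IS continuous.

Compute f^{-1}(U) for each U ∈ τ_Y:
  U = ∅: f^{-1}(U) = ∅ ∈ τ_X ✓.
  U = {I}: f^{-1}(U) = ∅ ∈ τ_X ✓.
  U = {I, L}: f^{-1}(U) = {p34} ∈ τ_X ✓.
  U = {I, J, L}: f^{-1}(U) = {p33, p34} ∈ τ_X ✓.
  U = {I, K, L}: f^{-1}(U) = {p34} ∈ τ_X ✓.
  U = {I, J, K, L}: f^{-1}(U) = {p33, p34} ∈ τ_X ✓.
Every preimage lies in τ_X, so f IS continuous.


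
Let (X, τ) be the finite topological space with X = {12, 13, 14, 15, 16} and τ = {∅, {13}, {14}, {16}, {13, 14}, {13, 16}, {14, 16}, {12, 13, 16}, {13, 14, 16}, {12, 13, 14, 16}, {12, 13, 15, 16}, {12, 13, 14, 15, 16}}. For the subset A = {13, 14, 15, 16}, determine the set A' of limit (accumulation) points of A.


A' = {12, 15}

For each x ∈ X, list the open sets U ∈ τ with x ∈ U, then check whether U ∩ (A ∖ {x}) ≠ ∅ for every such U.
  x = 12: opens ∋ x are {12, 13, 16}, {12, 13, 14, 16}, {12, 13, 15, 16}, {12, 13, 14, 15, 16}; each meets A ∖ {12}, so x IS a limit point.
  x = 13: open {13} ∋ x has {13} ∩ (A ∖ {13}) = ∅, so x is NOT a limit point.
  x = 14: open {14} ∋ x has {14} ∩ (A ∖ {14}) = ∅, so x is NOT a limit point.
  x = 15: opens ∋ x are {12, 13, 15, 16}, {12, 13, 14, 15, 16}; each meets A ∖ {15}, so x IS a limit point.
  x = 16: open {16} ∋ x has {16} ∩ (A ∖ {16}) = ∅, so x is NOT a limit point.
Collecting: A' = {12, 15}.


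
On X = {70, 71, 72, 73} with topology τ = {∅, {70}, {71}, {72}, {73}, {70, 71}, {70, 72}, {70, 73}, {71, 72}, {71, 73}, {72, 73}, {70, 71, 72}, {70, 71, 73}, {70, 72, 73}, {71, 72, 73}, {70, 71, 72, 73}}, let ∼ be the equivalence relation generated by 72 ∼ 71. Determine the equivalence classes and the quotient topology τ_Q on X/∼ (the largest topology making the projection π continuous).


X/∼ = {[70], [71=72], [73]}; |τ_Q| = 8.

Equivalence classes: [70], [71=72], [73].
Quotient map π: X → X/∼ sends 70 ↦ [70], 71 ↦ [71=72], 72 ↦ [71=72], 73 ↦ [73].
For each subset V ⊆ X/∼, compute π^{-1}(V) ⊆ X and check whether π^{-1}(V) ∈ τ. V is open in τ_Q iff π^{-1}(V) ∈ τ.
  V = {}: π^{-1}(V) = ∅ ∈ τ ✓.
  V = {[70]}: π^{-1}(V) = {70} ∈ τ ✓.
  V = {[71=72]}: π^{-1}(V) = {71, 72} ∈ τ ✓.
  V = {[70], [71=72]}: π^{-1}(V) = {70, 71, 72} ∈ τ ✓.
  V = {[73]}: π^{-1}(V) = {73} ∈ τ ✓.
  V = {[70], [73]}: π^{-1}(V) = {70, 73} ∈ τ ✓.
  V = {[71=72], [73]}: π^{-1}(V) = {71, 72, 73} ∈ τ ✓.
  V = {[70], [71=72], [73]}: π^{-1}(V) = {70, 71, 72, 73} ∈ τ ✓.
Open sets in the quotient: τ_Q = {{}, {[70]}, {[71=72]}, {[70], [71=72]}, {[73]}, {[70], [73]}, {[71=72], [73]}, {[70], [71=72], [73]}} (8 elements).


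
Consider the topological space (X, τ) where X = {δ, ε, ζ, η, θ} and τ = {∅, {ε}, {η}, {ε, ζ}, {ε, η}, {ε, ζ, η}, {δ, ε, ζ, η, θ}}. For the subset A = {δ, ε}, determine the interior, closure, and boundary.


int(A) = {ε}, cl(A) = {δ, ε, ζ, θ}, ∂A = {δ, ζ, θ}.

Closed sets in (X, τ) are complements of opens:
  closed(X, τ) = {∅, {δ, θ}, {δ, ζ, θ}, {δ, η, θ}, {δ, ε, ζ, θ}, {δ, ζ, η, θ}, {δ, ε, ζ, η, θ}}.
int(A) = ⋃ {U ∈ τ : U ⊆ A}. Opens contained in A: ∅, {ε}.
Taking the union of these: int(A) = {ε}.
cl(A) = ⋂ {C closed : A ⊆ C}. Closed sets containing A: {δ, ε, ζ, θ}, {δ, ε, ζ, η, θ}.
Intersecting these: cl(A) = {δ, ε, ζ, θ}.
∂A = cl(A) ∖ int(A) = {δ, ε, ζ, θ} ∖ {ε} = {δ, ζ, θ}.


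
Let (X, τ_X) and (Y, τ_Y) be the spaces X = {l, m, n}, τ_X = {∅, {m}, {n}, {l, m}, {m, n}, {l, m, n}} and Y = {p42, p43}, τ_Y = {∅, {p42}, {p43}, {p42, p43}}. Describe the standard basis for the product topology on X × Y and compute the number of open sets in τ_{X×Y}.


Basis B = {∅ × ∅, {m} × {p42}, {m} × {p43}, {n} × {p42}, {n} × {p43}, {l, m} × {p42}, {l, m} × {p43}, {m} × {p42, p43}, {m, n} × {p42}, {m, n} × {p43}, {n} × {p42, p43}, {l, m, n} × {p42}, {l, m, n} × {p43}, {l, m} × {p42, p43}, {m, n} × {p42, p43}, {l, m, n} × {p42, p43}}; |τ_{X×Y}| = 36.

Enumerate products U × V with U ∈ τ_X, V ∈ τ_Y (deduplicated):
  ∅ × ∅ = {} (∅)
  {m} × {p42} = {(m,p42)}
  {m} × {p43} = {(m,p43)}
  {n} × {p42} = {(n,p42)}
  {n} × {p43} = {(n,p43)}
  {l, m} × {p42} = {(l,p42), (m,p42)}
  {l, m} × {p43} = {(l,p43), (m,p43)}
  {m} × {p42, p43} = {(m,p42), (m,p43)}
  {m, n} × {p42} = {(m,p42), (n,p42)}
  {m, n} × {p43} = {(m,p43), (n,p43)}
  {n} × {p42, p43} = {(n,p42), (n,p43)}
  {l, m, n} × {p42} = {(l,p42), (m,p42), (n,p42)}
  {l, m, n} × {p43} = {(l,p43), (m,p43), (n,p43)}
  {l, m} × {p42, p43} = {(l,p42), (l,p43), (m,p42), (m,p43)}
  {m, n} × {p42, p43} = {(m,p42), (m,p43), (n,p42), (n,p43)}
  {l, m, n} × {p42, p43} = {(l,p42), (l,p43), (m,p42), (m,p43), (n,p42), (n,p43)}
These 16 distinct sets form the basis B.
Close under arbitrary unions to get τ_{X×Y}; counting gives |τ_{X×Y}| = 36.


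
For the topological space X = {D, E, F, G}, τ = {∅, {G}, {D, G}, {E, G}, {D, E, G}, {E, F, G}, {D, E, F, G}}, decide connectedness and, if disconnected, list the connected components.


(X, τ) is connected.

Find clopen sets (U ∈ τ with X ∖ U ∈ τ):
  U = ∅, X ∖ U = {D, E, F, G} — both open, so U is clopen.
  U = {D, E, F, G}, X ∖ U = ∅ — both open, so U is clopen.
Only trivial clopens (∅ and X) exist, so (X, τ) is connected.
Compute connected components by grouping points that agree on all clopens:
  component: {D, E, F, G}


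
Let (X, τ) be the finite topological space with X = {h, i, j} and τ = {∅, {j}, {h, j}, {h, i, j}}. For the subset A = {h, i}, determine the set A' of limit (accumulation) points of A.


A' = {i}

For each x ∈ X, list the open sets U ∈ τ with x ∈ U, then check whether U ∩ (A ∖ {x}) ≠ ∅ for every such U.
  x = h: open {h, j} ∋ x has {h, j} ∩ (A ∖ {h}) = ∅, so x is NOT a limit point.
  x = i: opens ∋ x are {h, i, j}; each meets A ∖ {i}, so x IS a limit point.
  x = j: open {j} ∋ x has {j} ∩ (A ∖ {j}) = ∅, so x is NOT a limit point.
Collecting: A' = {i}.


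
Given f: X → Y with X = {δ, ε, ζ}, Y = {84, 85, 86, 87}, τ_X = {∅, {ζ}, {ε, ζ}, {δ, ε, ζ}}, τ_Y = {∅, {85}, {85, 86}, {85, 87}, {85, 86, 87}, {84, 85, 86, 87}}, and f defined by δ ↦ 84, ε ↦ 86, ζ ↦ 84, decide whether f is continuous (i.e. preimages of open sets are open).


f is NOT continuous.

Compute f^{-1}(U) for each U ∈ τ_Y:
  U = ∅: f^{-1}(U) = ∅ ∈ τ_X ✓.
  U = {85}: f^{-1}(U) = ∅ ∈ τ_X ✓.
  U = {85, 86}: f^{-1}(U) = {ε} ∉ τ_X ✗.
  U = {85, 87}: f^{-1}(U) = ∅ ∈ τ_X ✓.
  U = {85, 86, 87}: f^{-1}(U) = {ε} ∉ τ_X ✗.
  U = {84, 85, 86, 87}: f^{-1}(U) = {δ, ε, ζ} ∈ τ_X ✓.
Found U = {85, 86} with f^{-1}(U) = {ε} not in τ_X. Therefore f is NOT continuous.


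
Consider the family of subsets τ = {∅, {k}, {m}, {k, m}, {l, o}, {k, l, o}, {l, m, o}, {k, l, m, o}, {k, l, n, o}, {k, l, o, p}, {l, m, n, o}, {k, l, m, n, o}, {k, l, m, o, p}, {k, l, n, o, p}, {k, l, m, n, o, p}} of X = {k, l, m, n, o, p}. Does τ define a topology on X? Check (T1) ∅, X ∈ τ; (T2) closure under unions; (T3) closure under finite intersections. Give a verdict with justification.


τ is NOT a topology on X.

Axiom (T1): ∅ ∈ τ? Yes; X ∈ τ? Yes.
Axiom (T2/T3): check pairwise unions and intersections of members of τ.
Counterexample for (T3): {k, l, n, o} ∩ {l, m, n, o} = {l, n, o} ∉ τ. Therefore τ is NOT a topology.


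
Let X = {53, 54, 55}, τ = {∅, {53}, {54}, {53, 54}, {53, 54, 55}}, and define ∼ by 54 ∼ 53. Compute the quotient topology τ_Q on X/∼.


X/∼ = {[53=54], [55]}; |τ_Q| = 3.

Equivalence classes: [53=54], [55].
Quotient map π: X → X/∼ sends 53 ↦ [53=54], 54 ↦ [53=54], 55 ↦ [55].
For each subset V ⊆ X/∼, compute π^{-1}(V) ⊆ X and check whether π^{-1}(V) ∈ τ. V is open in τ_Q iff π^{-1}(V) ∈ τ.
  V = {}: π^{-1}(V) = ∅ ∈ τ ✓.
  V = {[53=54]}: π^{-1}(V) = {53, 54} ∈ τ ✓.
  V = {[55]}: π^{-1}(V) = {55} ∉ τ ✗.
  V = {[53=54], [55]}: π^{-1}(V) = {53, 54, 55} ∈ τ ✓.
Open sets in the quotient: τ_Q = {{}, {[53=54]}, {[53=54], [55]}} (3 elements).


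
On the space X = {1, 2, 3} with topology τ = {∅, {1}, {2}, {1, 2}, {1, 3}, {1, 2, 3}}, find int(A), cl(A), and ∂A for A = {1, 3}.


int(A) = {1, 3}, cl(A) = {1, 3}, ∂A = ∅.

Closed sets in (X, τ) are complements of opens:
  closed(X, τ) = {∅, {2}, {3}, {1, 3}, {2, 3}, {1, 2, 3}}.
int(A) = ⋃ {U ∈ τ : U ⊆ A}. Opens contained in A: ∅, {1}, {1, 3}.
Taking the union of these: int(A) = {1, 3}.
cl(A) = ⋂ {C closed : A ⊆ C}. Closed sets containing A: {1, 3}, {1, 2, 3}.
Intersecting these: cl(A) = {1, 3}.
∂A = cl(A) ∖ int(A) = {1, 3} ∖ {1, 3} = ∅.


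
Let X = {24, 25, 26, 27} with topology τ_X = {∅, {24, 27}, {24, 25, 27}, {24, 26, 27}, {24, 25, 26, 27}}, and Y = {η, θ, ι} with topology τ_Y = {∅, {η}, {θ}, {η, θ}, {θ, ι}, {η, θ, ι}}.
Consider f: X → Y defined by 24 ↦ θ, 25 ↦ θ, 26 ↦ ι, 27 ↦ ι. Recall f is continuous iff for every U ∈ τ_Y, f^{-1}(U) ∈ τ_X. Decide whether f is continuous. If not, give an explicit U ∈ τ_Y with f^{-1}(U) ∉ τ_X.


f is NOT continuous.

Compute f^{-1}(U) for each U ∈ τ_Y:
  U = ∅: f^{-1}(U) = ∅ ∈ τ_X ✓.
  U = {η}: f^{-1}(U) = ∅ ∈ τ_X ✓.
  U = {θ}: f^{-1}(U) = {24, 25} ∉ τ_X ✗.
  U = {η, θ}: f^{-1}(U) = {24, 25} ∉ τ_X ✗.
  U = {θ, ι}: f^{-1}(U) = {24, 25, 26, 27} ∈ τ_X ✓.
  U = {η, θ, ι}: f^{-1}(U) = {24, 25, 26, 27} ∈ τ_X ✓.
Found U = {θ} with f^{-1}(U) = {24, 25} not in τ_X. Therefore f is NOT continuous.


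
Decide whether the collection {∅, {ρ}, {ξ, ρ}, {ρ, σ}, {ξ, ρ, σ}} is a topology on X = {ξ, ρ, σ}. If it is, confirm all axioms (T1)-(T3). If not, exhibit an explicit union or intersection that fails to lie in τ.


τ IS a topology on X.

Axiom (T1): ∅ ∈ τ? Yes; X ∈ τ? Yes.
Axiom (T2/T3): check pairwise unions and intersections of members of τ.
All pairwise intersections and unions checked — each lies in τ. Therefore τ satisfies (T1), (T2), (T3): it IS a topology on X.


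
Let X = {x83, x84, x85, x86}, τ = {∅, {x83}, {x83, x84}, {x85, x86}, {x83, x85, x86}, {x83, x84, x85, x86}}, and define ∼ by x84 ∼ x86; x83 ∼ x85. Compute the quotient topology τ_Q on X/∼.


X/∼ = {[x83=x85], [x84=x86]}; |τ_Q| = 2.

Equivalence classes: [x83=x85], [x84=x86].
Quotient map π: X → X/∼ sends x83 ↦ [x83=x85], x84 ↦ [x84=x86], x85 ↦ [x83=x85], x86 ↦ [x84=x86].
For each subset V ⊆ X/∼, compute π^{-1}(V) ⊆ X and check whether π^{-1}(V) ∈ τ. V is open in τ_Q iff π^{-1}(V) ∈ τ.
  V = {}: π^{-1}(V) = ∅ ∈ τ ✓.
  V = {[x83=x85]}: π^{-1}(V) = {x83, x85} ∉ τ ✗.
  V = {[x84=x86]}: π^{-1}(V) = {x84, x86} ∉ τ ✗.
  V = {[x83=x85], [x84=x86]}: π^{-1}(V) = {x83, x84, x85, x86} ∈ τ ✓.
Open sets in the quotient: τ_Q = {{}, {[x83=x85], [x84=x86]}} (2 elements).


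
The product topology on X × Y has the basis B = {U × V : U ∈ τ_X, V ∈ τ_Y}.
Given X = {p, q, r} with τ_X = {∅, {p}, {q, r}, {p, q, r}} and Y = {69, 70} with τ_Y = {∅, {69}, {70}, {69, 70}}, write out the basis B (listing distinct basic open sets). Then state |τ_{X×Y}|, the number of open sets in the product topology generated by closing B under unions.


Basis B = {∅ × ∅, {p} × {69}, {p} × {70}, {p} × {69, 70}, {q, r} × {69}, {q, r} × {70}, {p, q, r} × {69}, {p, q, r} × {70}, {q, r} × {69, 70}, {p, q, r} × {69, 70}}; |τ_{X×Y}| = 16.

Enumerate products U × V with U ∈ τ_X, V ∈ τ_Y (deduplicated):
  ∅ × ∅ = {} (∅)
  {p} × {69} = {(p,69)}
  {p} × {70} = {(p,70)}
  {p} × {69, 70} = {(p,69), (p,70)}
  {q, r} × {69} = {(q,69), (r,69)}
  {q, r} × {70} = {(q,70), (r,70)}
  {p, q, r} × {69} = {(p,69), (q,69), (r,69)}
  {p, q, r} × {70} = {(p,70), (q,70), (r,70)}
  {q, r} × {69, 70} = {(q,69), (q,70), (r,69), (r,70)}
  {p, q, r} × {69, 70} = {(p,69), (p,70), (q,69), (q,70), (r,69), (r,70)}
These 10 distinct sets form the basis B.
Close under arbitrary unions to get τ_{X×Y}; counting gives |τ_{X×Y}| = 16.


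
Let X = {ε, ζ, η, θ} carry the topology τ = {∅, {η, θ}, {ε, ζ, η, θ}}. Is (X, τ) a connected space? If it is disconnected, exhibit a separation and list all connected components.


(X, τ) is connected.

Find clopen sets (U ∈ τ with X ∖ U ∈ τ):
  U = ∅, X ∖ U = {ε, ζ, η, θ} — both open, so U is clopen.
  U = {ε, ζ, η, θ}, X ∖ U = ∅ — both open, so U is clopen.
Only trivial clopens (∅ and X) exist, so (X, τ) is connected.
Compute connected components by grouping points that agree on all clopens:
  component: {ε, ζ, η, θ}


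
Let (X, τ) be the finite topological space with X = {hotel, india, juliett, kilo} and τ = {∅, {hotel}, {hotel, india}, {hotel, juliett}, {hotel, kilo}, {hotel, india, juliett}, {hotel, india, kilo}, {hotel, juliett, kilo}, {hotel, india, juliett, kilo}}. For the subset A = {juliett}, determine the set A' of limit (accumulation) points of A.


A' = ∅

For each x ∈ X, list the open sets U ∈ τ with x ∈ U, then check whether U ∩ (A ∖ {x}) ≠ ∅ for every such U.
  x = hotel: open {hotel} ∋ x has {hotel} ∩ (A ∖ {hotel}) = ∅, so x is NOT a limit point.
  x = india: open {hotel, india} ∋ x has {hotel, india} ∩ (A ∖ {india}) = ∅, so x is NOT a limit point.
  x = juliett: open {hotel, juliett} ∋ x has {hotel, juliett} ∩ (A ∖ {juliett}) = ∅, so x is NOT a limit point.
  x = kilo: open {hotel, kilo} ∋ x has {hotel, kilo} ∩ (A ∖ {kilo}) = ∅, so x is NOT a limit point.
Collecting: A' = ∅.


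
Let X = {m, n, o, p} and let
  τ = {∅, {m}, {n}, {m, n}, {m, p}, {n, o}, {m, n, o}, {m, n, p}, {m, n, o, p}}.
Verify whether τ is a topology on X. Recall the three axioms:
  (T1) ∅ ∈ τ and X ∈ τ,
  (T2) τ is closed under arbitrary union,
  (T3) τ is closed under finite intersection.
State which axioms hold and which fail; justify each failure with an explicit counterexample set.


τ IS a topology on X.

Axiom (T1): ∅ ∈ τ? Yes; X ∈ τ? Yes.
Axiom (T2/T3): check pairwise unions and intersections of members of τ.
All pairwise intersections and unions checked — each lies in τ. Therefore τ satisfies (T1), (T2), (T3): it IS a topology on X.


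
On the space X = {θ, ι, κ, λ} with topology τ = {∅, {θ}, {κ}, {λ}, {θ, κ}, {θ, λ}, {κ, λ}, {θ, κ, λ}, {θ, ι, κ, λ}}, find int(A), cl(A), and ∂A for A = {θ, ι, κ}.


int(A) = {θ, κ}, cl(A) = {θ, ι, κ}, ∂A = {ι}.

Closed sets in (X, τ) are complements of opens:
  closed(X, τ) = {∅, {ι}, {θ, ι}, {ι, κ}, {ι, λ}, {θ, ι, κ}, {θ, ι, λ}, {ι, κ, λ}, {θ, ι, κ, λ}}.
int(A) = ⋃ {U ∈ τ : U ⊆ A}. Opens contained in A: ∅, {θ}, {κ}, {θ, κ}.
Taking the union of these: int(A) = {θ, κ}.
cl(A) = ⋂ {C closed : A ⊆ C}. Closed sets containing A: {θ, ι, κ}, {θ, ι, κ, λ}.
Intersecting these: cl(A) = {θ, ι, κ}.
∂A = cl(A) ∖ int(A) = {θ, ι, κ} ∖ {θ, κ} = {ι}.


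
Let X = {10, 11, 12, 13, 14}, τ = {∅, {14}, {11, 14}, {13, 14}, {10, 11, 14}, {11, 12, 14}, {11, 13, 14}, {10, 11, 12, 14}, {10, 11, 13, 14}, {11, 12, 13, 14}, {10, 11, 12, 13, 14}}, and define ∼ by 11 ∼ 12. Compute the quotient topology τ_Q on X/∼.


X/∼ = {[10], [11=12], [13], [14]}; |τ_Q| = 7.

Equivalence classes: [10], [11=12], [13], [14].
Quotient map π: X → X/∼ sends 10 ↦ [10], 11 ↦ [11=12], 12 ↦ [11=12], 13 ↦ [13], 14 ↦ [14].
For each subset V ⊆ X/∼, compute π^{-1}(V) ⊆ X and check whether π^{-1}(V) ∈ τ. V is open in τ_Q iff π^{-1}(V) ∈ τ.
  V = {}: π^{-1}(V) = ∅ ∈ τ ✓.
  V = {[10]}: π^{-1}(V) = {10} ∉ τ ✗.
  V = {[11=12]}: π^{-1}(V) = {11, 12} ∉ τ ✗.
  V = {[10], [11=12]}: π^{-1}(V) = {10, 11, 12} ∉ τ ✗.
  V = {[13]}: π^{-1}(V) = {13} ∉ τ ✗.
  V = {[10], [13]}: π^{-1}(V) = {10, 13} ∉ τ ✗.
  V = {[11=12], [13]}: π^{-1}(V) = {11, 12, 13} ∉ τ ✗.
  V = {[10], [11=12], [13]}: π^{-1}(V) = {10, 11, 12, 13} ∉ τ ✗.
  V = {[14]}: π^{-1}(V) = {14} ∈ τ ✓.
  V = {[10], [14]}: π^{-1}(V) = {10, 14} ∉ τ ✗.
  V = {[11=12], [14]}: π^{-1}(V) = {11, 12, 14} ∈ τ ✓.
  V = {[10], [11=12], [14]}: π^{-1}(V) = {10, 11, 12, 14} ∈ τ ✓.
  V = {[13], [14]}: π^{-1}(V) = {13, 14} ∈ τ ✓.
  V = {[10], [13], [14]}: π^{-1}(V) = {10, 13, 14} ∉ τ ✗.
  V = {[11=12], [13], [14]}: π^{-1}(V) = {11, 12, 13, 14} ∈ τ ✓.
  V = {[10], [11=12], [13], [14]}: π^{-1}(V) = {10, 11, 12, 13, 14} ∈ τ ✓.
Open sets in the quotient: τ_Q = {{}, {[14]}, {[11=12], [14]}, {[10], [11=12], [14]}, {[13], [14]}, {[11=12], [13], [14]}, {[10], [11=12], [13], [14]}} (7 elements).


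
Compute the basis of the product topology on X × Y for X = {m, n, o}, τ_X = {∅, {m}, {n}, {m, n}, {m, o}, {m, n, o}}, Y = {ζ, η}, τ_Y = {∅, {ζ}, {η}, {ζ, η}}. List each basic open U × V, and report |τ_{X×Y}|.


Basis B = {∅ × ∅, {m} × {ζ}, {m} × {η}, {n} × {ζ}, {n} × {η}, {m} × {ζ, η}, {m, n} × {ζ}, {m, o} × {ζ}, {m, n} × {η}, {m, o} × {η}, {n} × {ζ, η}, {m, n, o} × {ζ}, {m, n, o} × {η}, {m, n} × {ζ, η}, {m, o} × {ζ, η}, {m, n, o} × {ζ, η}}; |τ_{X×Y}| = 36.

Enumerate products U × V with U ∈ τ_X, V ∈ τ_Y (deduplicated):
  ∅ × ∅ = {} (∅)
  {m} × {ζ} = {(m,ζ)}
  {m} × {η} = {(m,η)}
  {n} × {ζ} = {(n,ζ)}
  {n} × {η} = {(n,η)}
  {m} × {ζ, η} = {(m,ζ), (m,η)}
  {m, n} × {ζ} = {(m,ζ), (n,ζ)}
  {m, o} × {ζ} = {(m,ζ), (o,ζ)}
  {m, n} × {η} = {(m,η), (n,η)}
  {m, o} × {η} = {(m,η), (o,η)}
  {n} × {ζ, η} = {(n,ζ), (n,η)}
  {m, n, o} × {ζ} = {(m,ζ), (n,ζ), (o,ζ)}
  {m, n, o} × {η} = {(m,η), (n,η), (o,η)}
  {m, n} × {ζ, η} = {(m,ζ), (m,η), (n,ζ), (n,η)}
  {m, o} × {ζ, η} = {(m,ζ), (m,η), (o,ζ), (o,η)}
  {m, n, o} × {ζ, η} = {(m,ζ), (m,η), (n,ζ), (n,η), (o,ζ), (o,η)}
These 16 distinct sets form the basis B.
Close under arbitrary unions to get τ_{X×Y}; counting gives |τ_{X×Y}| = 36.


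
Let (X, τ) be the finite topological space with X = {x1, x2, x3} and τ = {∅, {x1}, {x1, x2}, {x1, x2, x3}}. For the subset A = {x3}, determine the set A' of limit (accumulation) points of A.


A' = ∅

For each x ∈ X, list the open sets U ∈ τ with x ∈ U, then check whether U ∩ (A ∖ {x}) ≠ ∅ for every such U.
  x = x1: open {x1} ∋ x has {x1} ∩ (A ∖ {x1}) = ∅, so x is NOT a limit point.
  x = x2: open {x1, x2} ∋ x has {x1, x2} ∩ (A ∖ {x2}) = ∅, so x is NOT a limit point.
  x = x3: open {x1, x2, x3} ∋ x has {x1, x2, x3} ∩ (A ∖ {x3}) = ∅, so x is NOT a limit point.
Collecting: A' = ∅.


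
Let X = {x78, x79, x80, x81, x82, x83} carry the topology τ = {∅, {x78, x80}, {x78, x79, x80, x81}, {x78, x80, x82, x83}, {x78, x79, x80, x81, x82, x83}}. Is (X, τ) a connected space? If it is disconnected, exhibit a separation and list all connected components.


(X, τ) is connected.

Find clopen sets (U ∈ τ with X ∖ U ∈ τ):
  U = ∅, X ∖ U = {x78, x79, x80, x81, x82, x83} — both open, so U is clopen.
  U = {x78, x79, x80, x81, x82, x83}, X ∖ U = ∅ — both open, so U is clopen.
Only trivial clopens (∅ and X) exist, so (X, τ) is connected.
Compute connected components by grouping points that agree on all clopens:
  component: {x78, x79, x80, x81, x82, x83}


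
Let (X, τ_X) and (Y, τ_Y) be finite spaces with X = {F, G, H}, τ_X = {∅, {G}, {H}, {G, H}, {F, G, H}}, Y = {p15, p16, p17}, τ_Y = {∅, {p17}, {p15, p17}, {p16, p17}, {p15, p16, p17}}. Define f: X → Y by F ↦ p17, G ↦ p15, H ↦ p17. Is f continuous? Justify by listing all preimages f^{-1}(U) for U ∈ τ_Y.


f is NOT continuous.

Compute f^{-1}(U) for each U ∈ τ_Y:
  U = ∅: f^{-1}(U) = ∅ ∈ τ_X ✓.
  U = {p17}: f^{-1}(U) = {F, H} ∉ τ_X ✗.
  U = {p15, p17}: f^{-1}(U) = {F, G, H} ∈ τ_X ✓.
  U = {p16, p17}: f^{-1}(U) = {F, H} ∉ τ_X ✗.
  U = {p15, p16, p17}: f^{-1}(U) = {F, G, H} ∈ τ_X ✓.
Found U = {p17} with f^{-1}(U) = {F, H} not in τ_X. Therefore f is NOT continuous.


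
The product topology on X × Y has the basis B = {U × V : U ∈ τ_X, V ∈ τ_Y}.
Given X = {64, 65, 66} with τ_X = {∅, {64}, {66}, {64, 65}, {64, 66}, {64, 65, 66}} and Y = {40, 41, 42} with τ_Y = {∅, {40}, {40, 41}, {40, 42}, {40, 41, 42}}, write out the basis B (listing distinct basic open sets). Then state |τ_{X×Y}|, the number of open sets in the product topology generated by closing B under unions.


Basis B = {∅ × ∅, {64} × {40}, {66} × {40}, {64} × {40, 41}, {64} × {40, 42}, {64, 65} × {40}, {64, 66} × {40}, {66} × {40, 41}, {66} × {40, 42}, {64} × {40, 41, 42}, {64, 65, 66} × {40}, {66} × {40, 41, 42}, {64, 65} × {40, 41}, {64, 66} × {40, 41}, {64, 65} × {40, 42}, {64, 66} × {40, 42}, {64, 65} × {40, 41, 42}, {64, 66} × {40, 41, 42}, {64, 65, 66} × {40, 41}, {64, 65, 66} × {40, 42}, {64, 65, 66} × {40, 41, 42}}; |τ_{X×Y}| = 70.

Enumerate products U × V with U ∈ τ_X, V ∈ τ_Y (deduplicated):
  ∅ × ∅ = {} (∅)
  {64} × {40} = {(64,40)}
  {66} × {40} = {(66,40)}
  {64} × {40, 41} = {(64,40), (64,41)}
  {64} × {40, 42} = {(64,40), (64,42)}
  {64, 65} × {40} = {(64,40), (65,40)}
  {64, 66} × {40} = {(64,40), (66,40)}
  {66} × {40, 41} = {(66,40), (66,41)}
  {66} × {40, 42} = {(66,40), (66,42)}
  {64} × {40, 41, 42} = {(64,40), (64,41), (64,42)}
  {64, 65, 66} × {40} = {(64,40), (65,40), (66,40)}
  {66} × {40, 41, 42} = {(66,40), (66,41), (66,42)}
  {64, 65} × {40, 41} = {(64,40), (64,41), (65,40), (65,41)}
  {64, 66} × {40, 41} = {(64,40), (64,41), (66,40), (66,41)}
  {64, 65} × {40, 42} = {(64,40), (64,42), (65,40), (65,42)}
  {64, 66} × {40, 42} = {(64,40), (64,42), (66,40), (66,42)}
  {64, 65} × {40, 41, 42} = {(64,40), (64,41), (64,42), (65,40), (65,41), (65,42)}
  {64, 66} × {40, 41, 42} = {(64,40), (64,41), (64,42), (66,40), (66,41), (66,42)}
  {64, 65, 66} × {40, 41} = {(64,40), (64,41), (65,40), (65,41), (66,40), (66,41)}
  {64, 65, 66} × {40, 42} = {(64,40), (64,42), (65,40), (65,42), (66,40), (66,42)}
  {64, 65, 66} × {40, 41, 42} = {(64,40), (64,41), (64,42), (65,40), (65,41), (65,42), (66,40), (66,41), (66,42)}
These 21 distinct sets form the basis B.
Close under arbitrary unions to get τ_{X×Y}; counting gives |τ_{X×Y}| = 70.
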